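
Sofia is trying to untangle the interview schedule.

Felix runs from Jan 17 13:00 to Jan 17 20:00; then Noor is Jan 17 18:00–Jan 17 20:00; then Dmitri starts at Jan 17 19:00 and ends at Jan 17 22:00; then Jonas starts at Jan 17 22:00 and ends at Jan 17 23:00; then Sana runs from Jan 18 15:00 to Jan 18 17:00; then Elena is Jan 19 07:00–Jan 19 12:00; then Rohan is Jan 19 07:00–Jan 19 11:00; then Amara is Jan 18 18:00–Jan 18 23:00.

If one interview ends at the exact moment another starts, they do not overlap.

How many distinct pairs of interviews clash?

4

Check each pair: they overlap iff neither finishes before the other starts.
Sorted by start: Felix, Noor, Dmitri, Jonas, Sana, Amara, Elena, Rohan.
Noor starts before Felix ends → Felix and Noor overlap.
Dmitri starts before Felix ends → Felix and Dmitri overlap.
Jonas starts after Felix ends, so nothing later overlaps Felix either.
Dmitri starts before Noor ends → Noor and Dmitri overlap.
Jonas starts after Noor ends, so nothing later overlaps Noor either.
Jonas starts exactly when Dmitri ends (back-to-back, no overlap), so nothing later overlaps Dmitri either.
Sana starts after Jonas ends, so nothing later overlaps Jonas either.
Amara starts after Sana ends, so nothing later overlaps Sana either.
Elena starts after Amara ends, so nothing later overlaps Amara either.
Rohan starts before Elena ends → Elena and Rohan overlap.
Overlapping pairs: Dmitri & Felix, Dmitri & Noor, Elena & Rohan, Felix & Noor — 4 in total.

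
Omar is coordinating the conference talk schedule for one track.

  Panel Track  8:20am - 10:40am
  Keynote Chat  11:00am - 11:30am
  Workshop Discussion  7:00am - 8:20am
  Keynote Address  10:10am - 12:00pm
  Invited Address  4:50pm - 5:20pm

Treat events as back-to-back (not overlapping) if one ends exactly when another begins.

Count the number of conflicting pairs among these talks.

2

Sorted by start: Workshop Discussion, Panel Track, Keynote Address, Keynote Chat, Invited Address.
Panel Track starts exactly when Workshop Discussion ends (back-to-back, no overlap); Workshop Discussion is clear from here.
Keynote Address starts before Panel Track ends → Panel Track and Keynote Address overlap.
Keynote Chat starts after Panel Track ends; Panel Track is clear from here.
Keynote Chat starts before Keynote Address ends → Keynote Address and Keynote Chat overlap.
Invited Address starts after Keynote Address ends.
Invited Address starts after Keynote Chat ends.
Overlapping pairs: Keynote Address & Keynote Chat, Keynote Address & Panel Track — 2 in total.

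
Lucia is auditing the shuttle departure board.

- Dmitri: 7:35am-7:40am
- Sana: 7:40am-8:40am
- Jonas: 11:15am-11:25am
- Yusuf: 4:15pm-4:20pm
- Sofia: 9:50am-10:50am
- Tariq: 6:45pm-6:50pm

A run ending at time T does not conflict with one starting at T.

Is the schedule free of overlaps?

Two intervals overlap when each starts before the other ends.
Sorted by start: Dmitri, Sana, Sofia, Jonas, Yusuf, Tariq.
Sana starts exactly when Dmitri ends (back-to-back, no overlap), so nothing later overlaps Dmitri either.
Sofia starts after Sana ends, so nothing later overlaps Sana either.
Jonas starts after Sofia ends, so nothing later overlaps Sofia either.
Yusuf starts after Jonas ends, so nothing later overlaps Jonas either.
Tariq starts after Yusuf ends.
Every pair is clear; the schedule has no overlaps.

Yes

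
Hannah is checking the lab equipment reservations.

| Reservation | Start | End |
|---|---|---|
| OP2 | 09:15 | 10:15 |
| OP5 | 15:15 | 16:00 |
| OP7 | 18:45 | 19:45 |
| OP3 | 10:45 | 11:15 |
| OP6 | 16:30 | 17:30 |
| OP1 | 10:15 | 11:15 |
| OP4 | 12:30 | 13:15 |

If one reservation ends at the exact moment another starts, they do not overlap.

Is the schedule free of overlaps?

Sorted by start: OP2, OP1, OP3, OP4, OP5, OP6, OP7.
OP1 starts exactly when OP2 ends (back-to-back, no overlap) — done with OP2.
OP3 starts before OP1 ends → OP1 and OP3 overlap.
That's a conflict, so the schedule is not conflict-free.

No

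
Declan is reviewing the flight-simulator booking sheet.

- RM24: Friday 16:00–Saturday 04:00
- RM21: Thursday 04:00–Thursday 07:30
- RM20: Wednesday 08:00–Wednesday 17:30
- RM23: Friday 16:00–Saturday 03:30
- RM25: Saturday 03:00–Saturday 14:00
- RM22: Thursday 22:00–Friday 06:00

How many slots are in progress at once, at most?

3

Sweep the timeline, counting +1 at each start and −1 at each end (ends before starts at a tie):
Wednesday 08:00 start RM20 → 1
Wednesday 17:30 end RM20 → 0
Thursday 04:00 start RM21 → 1
Thursday 07:30 end RM21 → 0
Thursday 22:00 start RM22 → 1
Friday 06:00 end RM22 → 0
Friday 16:00 start RM23 → 1
Friday 16:00 start RM24 → 2
Saturday 03:00 start RM25 → 3
Saturday 03:30 end RM23 → 2
Saturday 04:00 end RM24 → 1
Saturday 14:00 end RM25 → 0
Peak is 3, at Saturday 03:00 (RM23, RM24, RM25).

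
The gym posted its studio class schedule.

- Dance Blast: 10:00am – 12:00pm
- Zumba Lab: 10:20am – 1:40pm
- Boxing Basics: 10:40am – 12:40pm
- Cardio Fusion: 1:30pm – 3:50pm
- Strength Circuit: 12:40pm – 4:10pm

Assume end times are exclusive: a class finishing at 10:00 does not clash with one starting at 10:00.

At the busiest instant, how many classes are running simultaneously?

Sweep the timeline, counting +1 at each start and −1 at each end (ends before starts at a tie):
10:00am start Dance Blast → 1
10:20am start Zumba Lab → 2
10:40am start Boxing Basics → 3
12:00pm end Dance Blast → 2
12:40pm end Boxing Basics → 1
12:40pm start Strength Circuit → 2
1:30pm start Cardio Fusion → 3
1:40pm end Zumba Lab → 2
3:50pm end Cardio Fusion → 1
4:10pm end Strength Circuit → 0
Peak is 3, at 10:40am (Boxing Basics, Dance Blast, Zumba Lab).

3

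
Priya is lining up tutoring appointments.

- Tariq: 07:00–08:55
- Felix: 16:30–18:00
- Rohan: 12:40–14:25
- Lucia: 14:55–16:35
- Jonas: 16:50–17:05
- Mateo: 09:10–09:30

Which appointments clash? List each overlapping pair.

Felix & Jonas, Felix & Lucia

Sorted by start: Tariq, Mateo, Rohan, Lucia, Felix, Jonas.
Mateo starts after Tariq ends — done with Tariq.
Rohan starts after Mateo ends — done with Mateo.
Lucia starts after Rohan ends — done with Rohan.
Felix starts before Lucia ends → Lucia and Felix overlap.
Jonas starts after Lucia ends.
Jonas starts before Felix ends → Felix and Jonas overlap.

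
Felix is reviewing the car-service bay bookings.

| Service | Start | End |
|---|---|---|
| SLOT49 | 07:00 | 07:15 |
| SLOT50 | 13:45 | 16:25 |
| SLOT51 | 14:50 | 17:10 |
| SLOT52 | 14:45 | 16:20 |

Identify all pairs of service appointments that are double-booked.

SLOT50 & SLOT51, SLOT50 & SLOT52, SLOT51 & SLOT52

Sorted by start: SLOT49, SLOT50, SLOT52, SLOT51.
SLOT50 starts after SLOT49 ends, so SLOT49 has no further overlaps.
SLOT52 starts before SLOT50 ends → SLOT50 and SLOT52 overlap.
SLOT51 starts before SLOT50 ends → SLOT50 and SLOT51 overlap.
SLOT51 starts before SLOT52 ends → SLOT52 and SLOT51 overlap.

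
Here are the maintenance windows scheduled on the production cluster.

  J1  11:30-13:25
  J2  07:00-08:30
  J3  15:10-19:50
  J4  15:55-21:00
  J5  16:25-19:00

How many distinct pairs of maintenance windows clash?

Sorted by start: J2, J1, J3, J4, J5.
J1 starts after J2 ends, so nothing later overlaps J2 either.
J3 starts after J1 ends, so nothing later overlaps J1 either.
J4 starts before J3 ends → J3 and J4 overlap.
J5 starts before J3 ends → J3 and J5 overlap.
J5 starts before J4 ends → J4 and J5 overlap.
Overlapping pairs: J3 & J4, J3 & J5, J4 & J5 — 3 in total.

3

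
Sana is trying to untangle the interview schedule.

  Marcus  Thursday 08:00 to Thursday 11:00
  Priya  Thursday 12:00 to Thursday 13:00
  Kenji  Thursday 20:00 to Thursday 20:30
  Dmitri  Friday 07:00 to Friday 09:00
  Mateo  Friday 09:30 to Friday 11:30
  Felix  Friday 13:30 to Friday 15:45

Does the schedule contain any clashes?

Sorted by start: Marcus, Priya, Kenji, Dmitri, Mateo, Felix.
Priya starts after Marcus ends, so nothing later overlaps Marcus either.
Kenji starts after Priya ends, so nothing later overlaps Priya either.
Dmitri starts after Kenji ends, so nothing later overlaps Kenji either.
Mateo starts after Dmitri ends, so nothing later overlaps Dmitri either.
Felix starts after Mateo ends.
Every pair is clear; the schedule has no overlaps.

No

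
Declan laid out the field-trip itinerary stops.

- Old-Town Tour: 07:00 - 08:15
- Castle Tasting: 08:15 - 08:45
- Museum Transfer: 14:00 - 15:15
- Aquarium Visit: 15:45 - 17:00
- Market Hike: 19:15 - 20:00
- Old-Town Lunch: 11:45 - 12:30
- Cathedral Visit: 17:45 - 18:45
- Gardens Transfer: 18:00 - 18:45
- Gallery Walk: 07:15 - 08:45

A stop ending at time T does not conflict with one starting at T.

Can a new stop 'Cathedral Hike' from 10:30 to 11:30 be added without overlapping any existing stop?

Old-Town Tour: ends 08:15 at or before Cathedral Hike starts 10:30 → clear.
Gallery Walk: ends 08:45 at or before Cathedral Hike starts 10:30 → clear.
Castle Tasting: ends 08:45 at or before Cathedral Hike starts 10:30 → clear.
Old-Town Lunch: starts 11:45 at or after Cathedral Hike ends 11:30 → clear.
Museum Transfer: starts 14:00 at or after Cathedral Hike ends 11:30 → clear.
Aquarium Visit: starts 15:45 at or after Cathedral Hike ends 11:30 → clear.
Cathedral Visit: starts 17:45 at or after Cathedral Hike ends 11:30 → clear.
Gardens Transfer: starts 18:00 at or after Cathedral Hike ends 11:30 → clear.
Market Hike: starts 19:15 at or after Cathedral Hike ends 11:30 → clear.

Yes — the slot is free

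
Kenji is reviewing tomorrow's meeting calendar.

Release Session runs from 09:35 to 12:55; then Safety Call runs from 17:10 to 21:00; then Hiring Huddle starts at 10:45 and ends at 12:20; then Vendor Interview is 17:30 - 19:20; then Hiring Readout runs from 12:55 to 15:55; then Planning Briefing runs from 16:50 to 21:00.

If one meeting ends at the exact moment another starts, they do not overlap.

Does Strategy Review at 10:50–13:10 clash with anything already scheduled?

Release Session: starts 09:35 before Strategy Review ends 13:10, and ends 12:55 after Strategy Review starts 10:50 → overlap.
Hiring Huddle: starts 10:45 before Strategy Review ends 13:10, and ends 12:20 after Strategy Review starts 10:50 → overlap.
Hiring Readout: starts 12:55 before Strategy Review ends 13:10, and ends 15:55 after Strategy Review starts 10:50 → overlap.
Planning Briefing: starts 16:50 at or after Strategy Review ends 13:10 → clear.
Safety Call: starts 17:10 at or after Strategy Review ends 13:10 → clear.
Vendor Interview: starts 17:30 at or after Strategy Review ends 13:10 → clear.
Strategy Review overlaps Release Session, Hiring Huddle, Hiring Readout.

Yes — it overlaps Hiring Huddle, Hiring Readout, Release Session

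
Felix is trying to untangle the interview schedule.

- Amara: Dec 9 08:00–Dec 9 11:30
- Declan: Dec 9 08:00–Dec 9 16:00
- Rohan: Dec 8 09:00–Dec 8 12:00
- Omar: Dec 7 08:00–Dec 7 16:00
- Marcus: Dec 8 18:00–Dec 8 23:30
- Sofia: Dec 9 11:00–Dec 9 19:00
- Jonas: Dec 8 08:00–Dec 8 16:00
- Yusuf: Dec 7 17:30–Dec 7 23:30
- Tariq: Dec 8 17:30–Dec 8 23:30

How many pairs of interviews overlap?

5

Check each pair: they overlap iff neither finishes before the other starts.
Sorted by start: Omar, Yusuf, Jonas, Rohan, Tariq, Marcus, Declan, Amara, Sofia.
Yusuf starts after Omar ends — done with Omar.
Jonas starts after Yusuf ends — done with Yusuf.
Rohan starts before Jonas ends → Jonas and Rohan overlap.
Tariq starts after Jonas ends — done with Jonas.
Tariq starts after Rohan ends — done with Rohan.
Marcus starts before Tariq ends → Tariq and Marcus overlap.
Declan starts after Tariq ends — done with Tariq.
Declan starts after Marcus ends — done with Marcus.
Amara starts before Declan ends → Declan and Amara overlap.
Sofia starts before Declan ends → Declan and Sofia overlap.
Sofia starts before Amara ends → Amara and Sofia overlap.
Overlapping pairs: Amara & Declan, Amara & Sofia, Declan & Sofia, Jonas & Rohan, Marcus & Tariq — 5 in total.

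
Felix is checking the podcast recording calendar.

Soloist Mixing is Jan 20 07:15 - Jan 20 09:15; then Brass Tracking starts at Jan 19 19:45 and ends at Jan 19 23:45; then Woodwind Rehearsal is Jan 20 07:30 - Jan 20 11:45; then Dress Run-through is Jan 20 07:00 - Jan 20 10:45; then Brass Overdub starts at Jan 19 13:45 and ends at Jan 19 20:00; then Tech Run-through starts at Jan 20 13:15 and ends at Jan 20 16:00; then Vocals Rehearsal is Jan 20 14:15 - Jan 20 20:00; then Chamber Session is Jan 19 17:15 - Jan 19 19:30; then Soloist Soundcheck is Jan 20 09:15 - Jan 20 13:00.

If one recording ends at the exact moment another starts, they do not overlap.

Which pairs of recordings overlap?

Brass Overdub & Brass Tracking, Brass Overdub & Chamber Session, Dress Run-through & Soloist Mixing, Dress Run-through & Soloist Soundcheck, Dress Run-through & Woodwind Rehearsal, Soloist Mixing & Woodwind Rehearsal, Soloist Soundcheck & Woodwind Rehearsal, Tech Run-through & Vocals Rehearsal

Sorted by start: Brass Overdub, Chamber Session, Brass Tracking, Dress Run-through, Soloist Mixing, Woodwind Rehearsal, Soloist Soundcheck, Tech Run-through, Vocals Rehearsal.
Chamber Session starts before Brass Overdub ends → Brass Overdub and Chamber Session overlap.
Brass Tracking starts before Brass Overdub ends → Brass Overdub and Brass Tracking overlap.
Dress Run-through starts after Brass Overdub ends, so nothing later overlaps Brass Overdub either.
Brass Tracking starts after Chamber Session ends, so nothing later overlaps Chamber Session either.
Dress Run-through starts after Brass Tracking ends, so nothing later overlaps Brass Tracking either.
Soloist Mixing starts before Dress Run-through ends → Dress Run-through and Soloist Mixing overlap.
Woodwind Rehearsal starts before Dress Run-through ends → Dress Run-through and Woodwind Rehearsal overlap.
Soloist Soundcheck starts before Dress Run-through ends → Dress Run-through and Soloist Soundcheck overlap.
Tech Run-through starts after Dress Run-through ends, so nothing later overlaps Dress Run-through either.
Woodwind Rehearsal starts before Soloist Mixing ends → Soloist Mixing and Woodwind Rehearsal overlap.
Soloist Soundcheck starts exactly when Soloist Mixing ends (back-to-back, no overlap), so nothing later overlaps Soloist Mixing either.
Soloist Soundcheck starts before Woodwind Rehearsal ends → Woodwind Rehearsal and Soloist Soundcheck overlap.
Tech Run-through starts after Woodwind Rehearsal ends, so nothing later overlaps Woodwind Rehearsal either.
Tech Run-through starts after Soloist Soundcheck ends, so nothing later overlaps Soloist Soundcheck either.
Vocals Rehearsal starts before Tech Run-through ends → Tech Run-through and Vocals Rehearsal overlap.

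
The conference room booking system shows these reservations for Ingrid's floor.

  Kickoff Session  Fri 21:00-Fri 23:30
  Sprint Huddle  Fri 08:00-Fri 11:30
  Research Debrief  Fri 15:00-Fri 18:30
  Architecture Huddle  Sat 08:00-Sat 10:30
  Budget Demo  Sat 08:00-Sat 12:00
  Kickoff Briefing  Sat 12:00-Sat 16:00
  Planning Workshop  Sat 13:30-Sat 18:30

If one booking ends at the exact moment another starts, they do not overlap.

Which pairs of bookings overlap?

Two intervals overlap when each starts before the other ends.
Sorted by start: Sprint Huddle, Research Debrief, Kickoff Session, Budget Demo, Architecture Huddle, Kickoff Briefing, Planning Workshop.
Research Debrief starts after Sprint Huddle ends — done with Sprint Huddle.
Kickoff Session starts after Research Debrief ends — done with Research Debrief.
Budget Demo starts after Kickoff Session ends — done with Kickoff Session.
Architecture Huddle starts before Budget Demo ends → Budget Demo and Architecture Huddle overlap.
Kickoff Briefing starts exactly when Budget Demo ends (back-to-back, no overlap) — done with Budget Demo.
Kickoff Briefing starts after Architecture Huddle ends — done with Architecture Huddle.
Planning Workshop starts before Kickoff Briefing ends → Kickoff Briefing and Planning Workshop overlap.

Architecture Huddle & Budget Demo, Kickoff Briefing & Planning Workshop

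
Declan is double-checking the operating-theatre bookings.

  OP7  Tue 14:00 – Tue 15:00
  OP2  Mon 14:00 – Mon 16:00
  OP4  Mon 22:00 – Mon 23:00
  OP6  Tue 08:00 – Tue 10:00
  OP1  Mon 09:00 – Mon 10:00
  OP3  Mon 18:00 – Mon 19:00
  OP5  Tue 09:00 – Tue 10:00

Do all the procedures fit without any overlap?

Check each pair: they overlap iff neither finishes before the other starts.
Sorted by start: OP1, OP2, OP3, OP4, OP6, OP5, OP7.
OP2 starts after OP1 ends; OP1 is clear from here.
OP3 starts after OP2 ends; OP2 is clear from here.
OP4 starts after OP3 ends; OP3 is clear from here.
OP6 starts after OP4 ends; OP4 is clear from here.
OP5 starts before OP6 ends → OP6 and OP5 overlap.
That's a conflict, so the schedule is not conflict-free.

No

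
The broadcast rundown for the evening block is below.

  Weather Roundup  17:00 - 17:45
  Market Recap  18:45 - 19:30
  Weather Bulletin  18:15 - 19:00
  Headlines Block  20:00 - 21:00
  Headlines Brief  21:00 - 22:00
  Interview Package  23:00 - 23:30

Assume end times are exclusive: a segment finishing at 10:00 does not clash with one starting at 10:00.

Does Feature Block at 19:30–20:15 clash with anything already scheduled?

Yes — it overlaps Headlines Block

Weather Roundup: ends 17:45 at or before Feature Block starts 19:30 → clear.
Weather Bulletin: ends 19:00 at or before Feature Block starts 19:30 → clear.
Market Recap: ends 19:30 at or before Feature Block starts 19:30 → clear.
Headlines Block: starts 20:00 before Feature Block ends 20:15, and ends 21:00 after Feature Block starts 19:30 → overlap.
Headlines Brief: starts 21:00 at or after Feature Block ends 20:15 → clear.
Interview Package: starts 23:00 at or after Feature Block ends 20:15 → clear.
Feature Block overlaps Headlines Block.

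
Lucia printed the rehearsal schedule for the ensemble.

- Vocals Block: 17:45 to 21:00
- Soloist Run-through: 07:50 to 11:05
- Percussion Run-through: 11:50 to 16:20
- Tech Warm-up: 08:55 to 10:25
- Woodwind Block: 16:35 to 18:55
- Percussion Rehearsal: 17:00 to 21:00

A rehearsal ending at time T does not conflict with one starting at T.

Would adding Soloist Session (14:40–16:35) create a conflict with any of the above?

Yes — it overlaps Percussion Run-through

Soloist Run-through: ends 11:05 at or before Soloist Session starts 14:40 → clear.
Tech Warm-up: ends 10:25 at or before Soloist Session starts 14:40 → clear.
Percussion Run-through: starts 11:50 before Soloist Session ends 16:35, and ends 16:20 after Soloist Session starts 14:40 → overlap.
Woodwind Block: starts 16:35 at or after Soloist Session ends 16:35 → clear.
Percussion Rehearsal: starts 17:00 at or after Soloist Session ends 16:35 → clear.
Vocals Block: starts 17:45 at or after Soloist Session ends 16:35 → clear.
Soloist Session overlaps Percussion Run-through.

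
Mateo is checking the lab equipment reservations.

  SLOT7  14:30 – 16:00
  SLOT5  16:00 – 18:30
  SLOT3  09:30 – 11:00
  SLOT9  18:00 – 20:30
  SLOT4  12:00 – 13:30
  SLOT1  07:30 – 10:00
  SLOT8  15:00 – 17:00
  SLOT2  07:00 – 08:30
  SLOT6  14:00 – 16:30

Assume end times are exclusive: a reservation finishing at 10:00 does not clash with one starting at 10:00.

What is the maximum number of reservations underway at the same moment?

Sweep the timeline, counting +1 at each start and −1 at each end (ends before starts at a tie):
07:00 start SLOT2 → 1
07:30 start SLOT1 → 2
08:30 end SLOT2 → 1
09:30 start SLOT3 → 2
10:00 end SLOT1 → 1
11:00 end SLOT3 → 0
12:00 start SLOT4 → 1
13:30 end SLOT4 → 0
14:00 start SLOT6 → 1
14:30 start SLOT7 → 2
15:00 start SLOT8 → 3
16:00 end SLOT7 → 2
16:00 start SLOT5 → 3
16:30 end SLOT6 → 2
17:00 end SLOT8 → 1
18:00 start SLOT9 → 2
18:30 end SLOT5 → 1
20:30 end SLOT9 → 0
Peak is 3, at 15:00 (SLOT6, SLOT7, SLOT8).

3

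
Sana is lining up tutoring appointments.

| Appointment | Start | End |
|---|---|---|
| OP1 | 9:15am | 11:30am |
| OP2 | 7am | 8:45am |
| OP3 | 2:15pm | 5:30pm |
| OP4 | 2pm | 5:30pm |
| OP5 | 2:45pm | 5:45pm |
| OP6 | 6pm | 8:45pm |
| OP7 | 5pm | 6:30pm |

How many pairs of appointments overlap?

Sorted by start: OP2, OP1, OP4, OP3, OP5, OP7, OP6.
OP1 starts after OP2 ends; OP2 is clear from here.
OP4 starts after OP1 ends; OP1 is clear from here.
OP3 starts before OP4 ends → OP4 and OP3 overlap.
OP5 starts before OP4 ends → OP4 and OP5 overlap.
OP7 starts before OP4 ends → OP4 and OP7 overlap.
OP6 starts after OP4 ends.
OP5 starts before OP3 ends → OP3 and OP5 overlap.
OP7 starts before OP3 ends → OP3 and OP7 overlap.
OP6 starts after OP3 ends.
OP7 starts before OP5 ends → OP5 and OP7 overlap.
OP6 starts after OP5 ends.
OP6 starts before OP7 ends → OP7 and OP6 overlap.
Overlapping pairs: OP3 & OP4, OP3 & OP5, OP3 & OP7, OP4 & OP5, OP4 & OP7, OP5 & OP7, OP6 & OP7 — 7 in total.

7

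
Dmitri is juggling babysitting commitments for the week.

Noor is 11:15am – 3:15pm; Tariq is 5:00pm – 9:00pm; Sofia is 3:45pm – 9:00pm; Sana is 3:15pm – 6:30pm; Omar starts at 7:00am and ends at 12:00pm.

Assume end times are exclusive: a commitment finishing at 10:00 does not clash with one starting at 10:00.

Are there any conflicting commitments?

Yes

Two intervals overlap when each starts before the other ends.
Sorted by start: Omar, Noor, Sana, Sofia, Tariq.
Noor starts before Omar ends → Omar and Noor overlap.
That's a conflict, so the schedule is not conflict-free.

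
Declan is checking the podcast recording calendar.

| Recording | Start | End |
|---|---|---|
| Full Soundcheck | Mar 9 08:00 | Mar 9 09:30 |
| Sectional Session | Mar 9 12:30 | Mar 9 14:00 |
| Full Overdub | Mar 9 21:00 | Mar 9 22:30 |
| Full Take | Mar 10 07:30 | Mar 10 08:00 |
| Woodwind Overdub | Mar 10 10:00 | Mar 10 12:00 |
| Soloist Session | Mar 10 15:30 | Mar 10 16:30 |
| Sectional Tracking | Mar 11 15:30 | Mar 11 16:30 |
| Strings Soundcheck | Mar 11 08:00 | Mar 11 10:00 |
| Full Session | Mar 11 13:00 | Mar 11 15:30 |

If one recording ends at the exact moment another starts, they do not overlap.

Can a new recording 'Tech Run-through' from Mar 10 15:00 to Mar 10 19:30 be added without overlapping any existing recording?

Full Soundcheck: ends Mar 9 09:30 at or before Tech Run-through starts Mar 10 15:00 → clear.
Sectional Session: ends Mar 9 14:00 at or before Tech Run-through starts Mar 10 15:00 → clear.
Full Overdub: ends Mar 9 22:30 at or before Tech Run-through starts Mar 10 15:00 → clear.
Full Take: ends Mar 10 08:00 at or before Tech Run-through starts Mar 10 15:00 → clear.
Woodwind Overdub: ends Mar 10 12:00 at or before Tech Run-through starts Mar 10 15:00 → clear.
Soloist Session: starts Mar 10 15:30 before Tech Run-through ends Mar 10 19:30, and ends Mar 10 16:30 after Tech Run-through starts Mar 10 15:00 → overlap.
Strings Soundcheck: starts Mar 11 08:00 at or after Tech Run-through ends Mar 10 19:30 → clear.
Full Session: starts Mar 11 13:00 at or after Tech Run-through ends Mar 10 19:30 → clear.
Sectional Tracking: starts Mar 11 15:30 at or after Tech Run-through ends Mar 10 19:30 → clear.
Tech Run-through overlaps Soloist Session.

No — it overlaps Soloist Session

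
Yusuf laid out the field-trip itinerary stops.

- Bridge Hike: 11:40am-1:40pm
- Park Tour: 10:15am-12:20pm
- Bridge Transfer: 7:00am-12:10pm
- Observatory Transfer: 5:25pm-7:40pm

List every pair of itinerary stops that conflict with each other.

Sorted by start: Bridge Transfer, Park Tour, Bridge Hike, Observatory Transfer.
Park Tour starts before Bridge Transfer ends → Bridge Transfer and Park Tour overlap.
Bridge Hike starts before Bridge Transfer ends → Bridge Transfer and Bridge Hike overlap.
Observatory Transfer starts after Bridge Transfer ends.
Bridge Hike starts before Park Tour ends → Park Tour and Bridge Hike overlap.
Observatory Transfer starts after Park Tour ends.
Observatory Transfer starts after Bridge Hike ends.

Bridge Hike & Bridge Transfer, Bridge Hike & Park Tour, Bridge Transfer & Park Tour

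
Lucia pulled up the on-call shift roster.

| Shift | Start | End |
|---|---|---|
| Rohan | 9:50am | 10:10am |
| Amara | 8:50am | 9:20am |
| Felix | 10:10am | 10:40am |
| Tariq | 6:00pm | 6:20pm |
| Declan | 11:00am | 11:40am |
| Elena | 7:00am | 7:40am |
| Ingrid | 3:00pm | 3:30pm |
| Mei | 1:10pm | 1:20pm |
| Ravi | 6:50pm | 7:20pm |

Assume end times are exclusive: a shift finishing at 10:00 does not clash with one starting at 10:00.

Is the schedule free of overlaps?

Sorted by start: Elena, Amara, Rohan, Felix, Declan, Mei, Ingrid, Tariq, Ravi.
Amara starts after Elena ends, so nothing later overlaps Elena either.
Rohan starts after Amara ends, so nothing later overlaps Amara either.
Felix starts exactly when Rohan ends (back-to-back, no overlap), so nothing later overlaps Rohan either.
Declan starts after Felix ends, so nothing later overlaps Felix either.
Mei starts after Declan ends, so nothing later overlaps Declan either.
Ingrid starts after Mei ends, so nothing later overlaps Mei either.
Tariq starts after Ingrid ends, so nothing later overlaps Ingrid either.
Ravi starts after Tariq ends.
Every pair is clear; the schedule has no overlaps.

Yes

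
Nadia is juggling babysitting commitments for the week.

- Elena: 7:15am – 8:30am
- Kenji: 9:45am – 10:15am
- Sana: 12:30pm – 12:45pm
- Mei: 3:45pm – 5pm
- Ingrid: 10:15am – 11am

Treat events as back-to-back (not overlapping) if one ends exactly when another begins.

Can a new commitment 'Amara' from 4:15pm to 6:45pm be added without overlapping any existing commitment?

No — it overlaps Mei

Elena: ends 8:30am at or before Amara starts 4:15pm → clear.
Kenji: ends 10:15am at or before Amara starts 4:15pm → clear.
Ingrid: ends 11am at or before Amara starts 4:15pm → clear.
Sana: ends 12:45pm at or before Amara starts 4:15pm → clear.
Mei: starts 3:45pm before Amara ends 6:45pm, and ends 5pm after Amara starts 4:15pm → overlap.
Amara overlaps Mei.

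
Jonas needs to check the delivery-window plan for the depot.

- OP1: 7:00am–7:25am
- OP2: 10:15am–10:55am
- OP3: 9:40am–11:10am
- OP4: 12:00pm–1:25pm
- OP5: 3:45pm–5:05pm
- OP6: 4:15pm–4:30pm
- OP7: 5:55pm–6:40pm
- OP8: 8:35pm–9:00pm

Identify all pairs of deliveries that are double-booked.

OP2 & OP3, OP5 & OP6

Sorted by start: OP1, OP3, OP2, OP4, OP5, OP6, OP7, OP8.
OP3 starts after OP1 ends, so nothing later overlaps OP1 either.
OP2 starts before OP3 ends → OP3 and OP2 overlap.
OP4 starts after OP3 ends, so nothing later overlaps OP3 either.
OP4 starts after OP2 ends, so nothing later overlaps OP2 either.
OP5 starts after OP4 ends, so nothing later overlaps OP4 either.
OP6 starts before OP5 ends → OP5 and OP6 overlap.
OP7 starts after OP5 ends, so nothing later overlaps OP5 either.
OP7 starts after OP6 ends, so nothing later overlaps OP6 either.
OP8 starts after OP7 ends.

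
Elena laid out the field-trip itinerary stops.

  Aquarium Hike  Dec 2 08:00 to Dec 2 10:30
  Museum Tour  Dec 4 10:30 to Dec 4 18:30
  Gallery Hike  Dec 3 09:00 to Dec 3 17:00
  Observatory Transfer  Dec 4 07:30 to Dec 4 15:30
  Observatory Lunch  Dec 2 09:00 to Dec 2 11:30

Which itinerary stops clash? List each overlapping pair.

Aquarium Hike & Observatory Lunch, Museum Tour & Observatory Transfer

Sorted by start: Aquarium Hike, Observatory Lunch, Gallery Hike, Observatory Transfer, Museum Tour.
Observatory Lunch starts before Aquarium Hike ends → Aquarium Hike and Observatory Lunch overlap.
Gallery Hike starts after Aquarium Hike ends, so nothing later overlaps Aquarium Hike either.
Gallery Hike starts after Observatory Lunch ends, so nothing later overlaps Observatory Lunch either.
Observatory Transfer starts after Gallery Hike ends, so nothing later overlaps Gallery Hike either.
Museum Tour starts before Observatory Transfer ends → Observatory Transfer and Museum Tour overlap.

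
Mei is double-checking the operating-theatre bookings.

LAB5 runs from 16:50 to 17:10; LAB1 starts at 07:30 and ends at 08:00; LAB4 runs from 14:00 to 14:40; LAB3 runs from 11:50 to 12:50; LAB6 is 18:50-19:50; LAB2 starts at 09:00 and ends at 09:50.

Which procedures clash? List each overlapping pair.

Two intervals overlap when each starts before the other ends.
Sorted by start: LAB1, LAB2, LAB3, LAB4, LAB5, LAB6.
LAB2 starts after LAB1 ends, so nothing later overlaps LAB1 either.
LAB3 starts after LAB2 ends, so nothing later overlaps LAB2 either.
LAB4 starts after LAB3 ends, so nothing later overlaps LAB3 either.
LAB5 starts after LAB4 ends, so nothing later overlaps LAB4 either.
LAB6 starts after LAB5 ends.

no overlapping pairs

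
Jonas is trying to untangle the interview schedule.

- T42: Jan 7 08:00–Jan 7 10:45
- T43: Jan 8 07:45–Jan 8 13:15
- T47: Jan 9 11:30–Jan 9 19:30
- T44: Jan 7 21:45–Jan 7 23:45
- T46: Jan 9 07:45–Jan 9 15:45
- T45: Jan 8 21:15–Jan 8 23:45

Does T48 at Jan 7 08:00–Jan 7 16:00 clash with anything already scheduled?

T42: starts Jan 7 08:00 before T48 ends Jan 7 16:00, and ends Jan 7 10:45 after T48 starts Jan 7 08:00 → overlap.
T44: starts Jan 7 21:45 at or after T48 ends Jan 7 16:00 → clear.
T43: starts Jan 8 07:45 at or after T48 ends Jan 7 16:00 → clear.
T45: starts Jan 8 21:15 at or after T48 ends Jan 7 16:00 → clear.
T46: starts Jan 9 07:45 at or after T48 ends Jan 7 16:00 → clear.
T47: starts Jan 9 11:30 at or after T48 ends Jan 7 16:00 → clear.
T48 overlaps T42.

Yes — it overlaps T42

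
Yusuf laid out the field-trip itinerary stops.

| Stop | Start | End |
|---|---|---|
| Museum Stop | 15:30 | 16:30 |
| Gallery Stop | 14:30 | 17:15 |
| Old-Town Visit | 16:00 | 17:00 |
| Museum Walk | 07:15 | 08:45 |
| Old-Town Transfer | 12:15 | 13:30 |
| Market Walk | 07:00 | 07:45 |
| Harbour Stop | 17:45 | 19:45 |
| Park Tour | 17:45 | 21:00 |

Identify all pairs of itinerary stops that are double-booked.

Gallery Stop & Museum Stop, Gallery Stop & Old-Town Visit, Harbour Stop & Park Tour, Market Walk & Museum Walk, Museum Stop & Old-Town Visit

Sorted by start: Market Walk, Museum Walk, Old-Town Transfer, Gallery Stop, Museum Stop, Old-Town Visit, Park Tour, Harbour Stop.
Museum Walk starts before Market Walk ends → Market Walk and Museum Walk overlap.
Old-Town Transfer starts after Market Walk ends — done with Market Walk.
Old-Town Transfer starts after Museum Walk ends — done with Museum Walk.
Gallery Stop starts after Old-Town Transfer ends — done with Old-Town Transfer.
Museum Stop starts before Gallery Stop ends → Gallery Stop and Museum Stop overlap.
Old-Town Visit starts before Gallery Stop ends → Gallery Stop and Old-Town Visit overlap.
Park Tour starts after Gallery Stop ends — done with Gallery Stop.
Old-Town Visit starts before Museum Stop ends → Museum Stop and Old-Town Visit overlap.
Park Tour starts after Museum Stop ends — done with Museum Stop.
Park Tour starts after Old-Town Visit ends — done with Old-Town Visit.
Harbour Stop starts before Park Tour ends → Park Tour and Harbour Stop overlap.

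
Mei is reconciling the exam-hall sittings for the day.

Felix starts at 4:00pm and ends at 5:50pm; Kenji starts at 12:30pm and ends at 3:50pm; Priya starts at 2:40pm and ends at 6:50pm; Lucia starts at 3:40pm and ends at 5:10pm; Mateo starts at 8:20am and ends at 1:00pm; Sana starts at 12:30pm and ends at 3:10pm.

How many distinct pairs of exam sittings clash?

Sorted by start: Mateo, Sana, Kenji, Priya, Lucia, Felix.
Sana starts before Mateo ends → Mateo and Sana overlap.
Kenji starts before Mateo ends → Mateo and Kenji overlap.
Priya starts after Mateo ends — done with Mateo.
Kenji starts before Sana ends → Sana and Kenji overlap.
Priya starts before Sana ends → Sana and Priya overlap.
Lucia starts after Sana ends — done with Sana.
Priya starts before Kenji ends → Kenji and Priya overlap.
Lucia starts before Kenji ends → Kenji and Lucia overlap.
Felix starts after Kenji ends.
Lucia starts before Priya ends → Priya and Lucia overlap.
Felix starts before Priya ends → Priya and Felix overlap.
Felix starts before Lucia ends → Lucia and Felix overlap.
Overlapping pairs: Felix & Lucia, Felix & Priya, Kenji & Lucia, Kenji & Mateo, Kenji & Priya, Kenji & Sana, Lucia & Priya, Mateo & Sana, Priya & Sana — 9 in total.

9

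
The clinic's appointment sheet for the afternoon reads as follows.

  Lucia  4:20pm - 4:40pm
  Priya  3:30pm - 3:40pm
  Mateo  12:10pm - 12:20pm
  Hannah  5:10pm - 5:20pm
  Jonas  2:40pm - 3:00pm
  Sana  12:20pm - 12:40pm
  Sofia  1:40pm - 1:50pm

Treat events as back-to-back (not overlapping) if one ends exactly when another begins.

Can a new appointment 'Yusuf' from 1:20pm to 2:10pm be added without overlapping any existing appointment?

No — it overlaps Sofia

Mateo: ends 12:20pm at or before Yusuf starts 1:20pm → clear.
Sana: ends 12:40pm at or before Yusuf starts 1:20pm → clear.
Sofia: starts 1:40pm before Yusuf ends 2:10pm, and ends 1:50pm after Yusuf starts 1:20pm → overlap.
Jonas: starts 2:40pm at or after Yusuf ends 2:10pm → clear.
Priya: starts 3:30pm at or after Yusuf ends 2:10pm → clear.
Lucia: starts 4:20pm at or after Yusuf ends 2:10pm → clear.
Hannah: starts 5:10pm at or after Yusuf ends 2:10pm → clear.
Yusuf overlaps Sofia.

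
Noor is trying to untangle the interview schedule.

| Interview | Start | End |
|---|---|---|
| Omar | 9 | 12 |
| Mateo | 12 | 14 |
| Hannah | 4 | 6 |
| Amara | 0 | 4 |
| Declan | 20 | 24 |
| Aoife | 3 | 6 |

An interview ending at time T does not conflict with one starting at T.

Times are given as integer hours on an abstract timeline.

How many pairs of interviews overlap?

2

Check each pair: they overlap iff neither finishes before the other starts.
Sorted by start: Amara, Aoife, Hannah, Omar, Mateo, Declan.
Aoife starts before Amara ends → Amara and Aoife overlap.
Hannah starts exactly when Amara ends (back-to-back, no overlap) — done with Amara.
Hannah starts before Aoife ends → Aoife and Hannah overlap.
Omar starts after Aoife ends — done with Aoife.
Omar starts after Hannah ends — done with Hannah.
Mateo starts exactly when Omar ends (back-to-back, no overlap) — done with Omar.
Declan starts after Mateo ends.
Overlapping pairs: Amara & Aoife, Aoife & Hannah — 2 in total.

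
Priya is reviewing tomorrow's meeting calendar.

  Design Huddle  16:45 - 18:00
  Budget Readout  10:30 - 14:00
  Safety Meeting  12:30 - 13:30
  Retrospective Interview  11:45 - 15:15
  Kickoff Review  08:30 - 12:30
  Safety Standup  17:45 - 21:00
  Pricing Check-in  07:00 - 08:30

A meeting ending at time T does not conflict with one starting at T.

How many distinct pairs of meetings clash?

6

Sorted by start: Pricing Check-in, Kickoff Review, Budget Readout, Retrospective Interview, Safety Meeting, Design Huddle, Safety Standup.
Kickoff Review starts exactly when Pricing Check-in ends (back-to-back, no overlap); Pricing Check-in is clear from here.
Budget Readout starts before Kickoff Review ends → Kickoff Review and Budget Readout overlap.
Retrospective Interview starts before Kickoff Review ends → Kickoff Review and Retrospective Interview overlap.
Safety Meeting starts exactly when Kickoff Review ends (back-to-back, no overlap); Kickoff Review is clear from here.
Retrospective Interview starts before Budget Readout ends → Budget Readout and Retrospective Interview overlap.
Safety Meeting starts before Budget Readout ends → Budget Readout and Safety Meeting overlap.
Design Huddle starts after Budget Readout ends; Budget Readout is clear from here.
Safety Meeting starts before Retrospective Interview ends → Retrospective Interview and Safety Meeting overlap.
Design Huddle starts after Retrospective Interview ends; Retrospective Interview is clear from here.
Design Huddle starts after Safety Meeting ends; Safety Meeting is clear from here.
Safety Standup starts before Design Huddle ends → Design Huddle and Safety Standup overlap.
Overlapping pairs: Budget Readout & Kickoff Review, Budget Readout & Retrospective Interview, Budget Readout & Safety Meeting, Design Huddle & Safety Standup, Kickoff Review & Retrospective Interview, Retrospective Interview & Safety Meeting — 6 in total.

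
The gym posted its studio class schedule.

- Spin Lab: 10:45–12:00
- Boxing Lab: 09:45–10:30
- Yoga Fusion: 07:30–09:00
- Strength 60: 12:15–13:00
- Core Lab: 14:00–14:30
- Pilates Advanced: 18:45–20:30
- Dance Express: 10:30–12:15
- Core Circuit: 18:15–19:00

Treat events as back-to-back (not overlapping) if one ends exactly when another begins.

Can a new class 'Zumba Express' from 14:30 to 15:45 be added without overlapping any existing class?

Yes — the slot is free

Yoga Fusion: ends 09:00 at or before Zumba Express starts 14:30 → clear.
Boxing Lab: ends 10:30 at or before Zumba Express starts 14:30 → clear.
Dance Express: ends 12:15 at or before Zumba Express starts 14:30 → clear.
Spin Lab: ends 12:00 at or before Zumba Express starts 14:30 → clear.
Strength 60: ends 13:00 at or before Zumba Express starts 14:30 → clear.
Core Lab: ends 14:30 at or before Zumba Express starts 14:30 → clear.
Core Circuit: starts 18:15 at or after Zumba Express ends 15:45 → clear.
Pilates Advanced: starts 18:45 at or after Zumba Express ends 15:45 → clear.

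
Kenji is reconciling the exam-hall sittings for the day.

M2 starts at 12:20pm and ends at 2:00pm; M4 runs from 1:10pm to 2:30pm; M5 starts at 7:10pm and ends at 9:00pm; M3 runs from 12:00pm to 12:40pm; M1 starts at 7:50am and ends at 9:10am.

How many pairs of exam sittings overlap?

2

Two intervals overlap when each starts before the other ends.
Sorted by start: M1, M3, M2, M4, M5.
M3 starts after M1 ends; M1 is clear from here.
M2 starts before M3 ends → M3 and M2 overlap.
M4 starts after M3 ends; M3 is clear from here.
M4 starts before M2 ends → M2 and M4 overlap.
M5 starts after M2 ends.
M5 starts after M4 ends.
Overlapping pairs: M2 & M3, M2 & M4 — 2 in total.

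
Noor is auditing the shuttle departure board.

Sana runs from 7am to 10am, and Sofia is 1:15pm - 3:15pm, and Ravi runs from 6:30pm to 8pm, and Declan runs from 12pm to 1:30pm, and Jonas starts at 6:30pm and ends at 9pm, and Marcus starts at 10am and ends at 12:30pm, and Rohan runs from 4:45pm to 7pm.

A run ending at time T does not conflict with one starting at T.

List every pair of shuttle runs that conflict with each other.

Declan & Marcus, Declan & Sofia, Jonas & Ravi, Jonas & Rohan, Ravi & Rohan

Sorted by start: Sana, Marcus, Declan, Sofia, Rohan, Ravi, Jonas.
Marcus starts exactly when Sana ends (back-to-back, no overlap); Sana is clear from here.
Declan starts before Marcus ends → Marcus and Declan overlap.
Sofia starts after Marcus ends; Marcus is clear from here.
Sofia starts before Declan ends → Declan and Sofia overlap.
Rohan starts after Declan ends; Declan is clear from here.
Rohan starts after Sofia ends; Sofia is clear from here.
Ravi starts before Rohan ends → Rohan and Ravi overlap.
Jonas starts before Rohan ends → Rohan and Jonas overlap.
Jonas starts before Ravi ends → Ravi and Jonas overlap.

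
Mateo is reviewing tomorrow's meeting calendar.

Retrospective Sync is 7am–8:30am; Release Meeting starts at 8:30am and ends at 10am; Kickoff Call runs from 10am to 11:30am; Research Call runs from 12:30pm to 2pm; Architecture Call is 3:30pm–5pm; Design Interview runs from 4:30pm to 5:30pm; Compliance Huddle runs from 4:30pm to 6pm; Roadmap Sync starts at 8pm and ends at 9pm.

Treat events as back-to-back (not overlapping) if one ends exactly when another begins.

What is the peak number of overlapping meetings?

3

Sort all start/end points and keep a running count:
7am start Retrospective Sync → 1
8:30am end Retrospective Sync → 0
8:30am start Release Meeting → 1
10am end Release Meeting → 0
10am start Kickoff Call → 1
11:30am end Kickoff Call → 0
12:30pm start Research Call → 1
2pm end Research Call → 0
3:30pm start Architecture Call → 1
4:30pm start Compliance Huddle → 2
4:30pm start Design Interview → 3
5pm end Architecture Call → 2
5:30pm end Design Interview → 1
6pm end Compliance Huddle → 0
8pm start Roadmap Sync → 1
9pm end Roadmap Sync → 0
Peak is 3, at 4:30pm (Architecture Call, Compliance Huddle, Design Interview).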